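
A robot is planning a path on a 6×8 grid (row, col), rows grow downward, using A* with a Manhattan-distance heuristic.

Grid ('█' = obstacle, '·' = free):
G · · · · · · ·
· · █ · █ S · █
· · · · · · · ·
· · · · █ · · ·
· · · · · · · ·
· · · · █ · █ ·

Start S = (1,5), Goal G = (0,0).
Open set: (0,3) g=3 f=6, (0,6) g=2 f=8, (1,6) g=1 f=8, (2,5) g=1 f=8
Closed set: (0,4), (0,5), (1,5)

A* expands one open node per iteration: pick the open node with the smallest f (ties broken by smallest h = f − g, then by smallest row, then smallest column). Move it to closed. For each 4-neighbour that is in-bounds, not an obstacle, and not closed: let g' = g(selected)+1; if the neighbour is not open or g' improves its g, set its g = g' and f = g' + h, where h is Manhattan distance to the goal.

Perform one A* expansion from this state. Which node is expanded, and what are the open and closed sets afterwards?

step 1: expand (0,3) (f=6, h=3) → closed; open now [(0,2) g=4 f=6, (0,6) g=2 f=8, (1,3) g=4 f=8, (1,6) g=1 f=8, (2,5) g=1 f=8]

expanded=(0,3); open=[(0,2) g=4 f=6, (0,6) g=2 f=8, (1,3) g=4 f=8, (1,6) g=1 f=8, (2,5) g=1 f=8]; closed=[(0,3), (0,4), (0,5), (1,5)]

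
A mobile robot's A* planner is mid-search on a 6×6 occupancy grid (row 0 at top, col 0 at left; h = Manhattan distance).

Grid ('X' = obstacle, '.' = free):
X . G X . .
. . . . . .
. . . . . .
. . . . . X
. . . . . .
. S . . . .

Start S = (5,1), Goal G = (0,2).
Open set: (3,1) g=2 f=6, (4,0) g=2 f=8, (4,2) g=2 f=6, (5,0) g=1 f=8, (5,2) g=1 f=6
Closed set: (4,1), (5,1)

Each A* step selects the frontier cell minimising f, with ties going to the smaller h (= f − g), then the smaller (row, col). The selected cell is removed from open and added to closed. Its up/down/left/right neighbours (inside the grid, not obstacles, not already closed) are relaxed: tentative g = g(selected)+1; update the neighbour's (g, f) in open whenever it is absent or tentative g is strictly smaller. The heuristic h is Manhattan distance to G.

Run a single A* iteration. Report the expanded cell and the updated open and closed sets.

step 1: expand (3,1) (f=6, h=4) → closed; open now [(2,1) g=3 f=6, (3,0) g=3 f=8, (3,2) g=3 f=6, (4,0) g=2 f=8, (4,2) g=2 f=6, (5,0) g=1 f=8, (5,2) g=1 f=6]

expanded=(3,1); open=[(2,1) g=3 f=6, (3,0) g=3 f=8, (3,2) g=3 f=6, (4,0) g=2 f=8, (4,2) g=2 f=6, (5,0) g=1 f=8, (5,2) g=1 f=6]; closed=[(3,1), (4,1), (5,1)]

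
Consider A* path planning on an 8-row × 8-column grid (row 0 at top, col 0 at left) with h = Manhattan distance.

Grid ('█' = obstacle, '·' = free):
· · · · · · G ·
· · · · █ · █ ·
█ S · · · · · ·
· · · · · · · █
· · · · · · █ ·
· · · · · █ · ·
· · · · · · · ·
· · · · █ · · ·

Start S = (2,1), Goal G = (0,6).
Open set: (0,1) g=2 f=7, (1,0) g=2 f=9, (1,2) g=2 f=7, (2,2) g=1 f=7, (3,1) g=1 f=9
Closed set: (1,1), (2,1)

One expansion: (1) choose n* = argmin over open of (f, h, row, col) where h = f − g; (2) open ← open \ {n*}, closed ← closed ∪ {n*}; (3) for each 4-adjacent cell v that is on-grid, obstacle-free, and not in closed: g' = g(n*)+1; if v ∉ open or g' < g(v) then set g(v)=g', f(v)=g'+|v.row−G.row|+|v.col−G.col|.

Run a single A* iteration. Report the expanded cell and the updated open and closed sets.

step 1: expand (0,1) (f=7, h=5) → closed; open now [(0,0) g=3 f=9, (0,2) g=3 f=7, (1,0) g=2 f=9, (1,2) g=2 f=7, (2,2) g=1 f=7, (3,1) g=1 f=9]

expanded=(0,1); open=[(0,0) g=3 f=9, (0,2) g=3 f=7, (1,0) g=2 f=9, (1,2) g=2 f=7, (2,2) g=1 f=7, (3,1) g=1 f=9]; closed=[(0,1), (1,1), (2,1)]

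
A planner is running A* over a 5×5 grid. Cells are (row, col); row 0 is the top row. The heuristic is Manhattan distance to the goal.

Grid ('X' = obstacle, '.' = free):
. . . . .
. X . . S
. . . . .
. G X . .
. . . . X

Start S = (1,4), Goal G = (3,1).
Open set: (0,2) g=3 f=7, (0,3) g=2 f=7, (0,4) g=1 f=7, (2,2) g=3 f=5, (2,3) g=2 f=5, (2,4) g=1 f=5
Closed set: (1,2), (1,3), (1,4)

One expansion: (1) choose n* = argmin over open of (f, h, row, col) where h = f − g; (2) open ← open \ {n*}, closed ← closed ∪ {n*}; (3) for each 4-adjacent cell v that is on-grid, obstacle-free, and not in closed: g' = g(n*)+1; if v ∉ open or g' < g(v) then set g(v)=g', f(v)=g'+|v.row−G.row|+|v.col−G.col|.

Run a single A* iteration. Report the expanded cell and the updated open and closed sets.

step 1: expand (2,2) (f=5, h=2) → closed; open now [(0,2) g=3 f=7, (0,3) g=2 f=7, (0,4) g=1 f=7, (2,1) g=4 f=5, (2,3) g=2 f=5, (2,4) g=1 f=5]

expanded=(2,2); open=[(0,2) g=3 f=7, (0,3) g=2 f=7, (0,4) g=1 f=7, (2,1) g=4 f=5, (2,3) g=2 f=5, (2,4) g=1 f=5]; closed=[(1,2), (1,3), (1,4), (2,2)]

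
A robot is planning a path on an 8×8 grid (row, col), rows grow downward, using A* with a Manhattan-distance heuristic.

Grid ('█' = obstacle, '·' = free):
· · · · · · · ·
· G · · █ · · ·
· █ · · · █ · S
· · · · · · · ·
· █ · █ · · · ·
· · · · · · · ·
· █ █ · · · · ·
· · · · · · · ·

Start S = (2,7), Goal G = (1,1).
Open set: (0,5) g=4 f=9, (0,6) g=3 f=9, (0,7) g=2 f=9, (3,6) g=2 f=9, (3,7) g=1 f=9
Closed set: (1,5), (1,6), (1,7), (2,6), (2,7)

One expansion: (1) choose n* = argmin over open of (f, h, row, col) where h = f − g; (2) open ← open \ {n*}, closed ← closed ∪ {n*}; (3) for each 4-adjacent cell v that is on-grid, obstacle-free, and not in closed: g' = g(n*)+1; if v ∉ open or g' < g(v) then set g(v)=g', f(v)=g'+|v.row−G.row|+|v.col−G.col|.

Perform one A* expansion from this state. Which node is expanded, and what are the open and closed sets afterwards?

step 1: expand (0,5) (f=9, h=5) → closed; open now [(0,4) g=5 f=9, (0,6) g=3 f=9, (0,7) g=2 f=9, (3,6) g=2 f=9, (3,7) g=1 f=9]

expanded=(0,5); open=[(0,4) g=5 f=9, (0,6) g=3 f=9, (0,7) g=2 f=9, (3,6) g=2 f=9, (3,7) g=1 f=9]; closed=[(0,5), (1,5), (1,6), (1,7), (2,6), (2,7)]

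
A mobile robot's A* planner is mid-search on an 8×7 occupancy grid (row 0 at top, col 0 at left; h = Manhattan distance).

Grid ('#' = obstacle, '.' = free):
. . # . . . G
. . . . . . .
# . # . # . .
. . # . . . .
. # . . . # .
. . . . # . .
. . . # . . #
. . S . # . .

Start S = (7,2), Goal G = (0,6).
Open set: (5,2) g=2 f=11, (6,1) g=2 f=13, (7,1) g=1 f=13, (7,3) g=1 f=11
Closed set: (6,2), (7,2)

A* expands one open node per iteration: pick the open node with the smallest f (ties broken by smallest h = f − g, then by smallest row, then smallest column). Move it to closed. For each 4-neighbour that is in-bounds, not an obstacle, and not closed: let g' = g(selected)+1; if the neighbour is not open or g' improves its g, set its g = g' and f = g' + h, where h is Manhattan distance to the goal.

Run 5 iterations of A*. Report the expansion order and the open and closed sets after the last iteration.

step 1: expand (5,2) (f=11, h=9) → closed; open now [(4,2) g=3 f=11, (5,1) g=3 f=13, (5,3) g=3 f=11, (6,1) g=2 f=13, (7,1) g=1 f=13, (7,3) g=1 f=11]
step 2: expand (4,2) (f=11, h=8) → closed; open now [(4,3) g=4 f=11, (5,1) g=3 f=13, (5,3) g=3 f=11, (6,1) g=2 f=13, (7,1) g=1 f=13, (7,3) g=1 f=11]
step 3: expand (4,3) (f=11, h=7) → closed; open now [(3,3) g=5 f=11, (4,4) g=5 f=11, (5,1) g=3 f=13, (5,3) g=3 f=11, (6,1) g=2 f=13, (7,1) g=1 f=13, (7,3) g=1 f=11]
step 4: expand (3,3) (f=11, h=6) → closed; open now [(2,3) g=6 f=11, (3,4) g=6 f=11, (4,4) g=5 f=11, (5,1) g=3 f=13, (5,3) g=3 f=11, (6,1) g=2 f=13, (7,1) g=1 f=13, (7,3) g=1 f=11]
step 5: expand (2,3) (f=11, h=5) → closed; open now [(1,3) g=7 f=11, (3,4) g=6 f=11, (4,4) g=5 f=11, (5,1) g=3 f=13, (5,3) g=3 f=11, (6,1) g=2 f=13, (7,1) g=1 f=13, (7,3) g=1 f=11]

order=[(5,2) → (4,2) → (4,3) → (3,3) → (2,3)]; open=[(1,3) g=7 f=11, (3,4) g=6 f=11, (4,4) g=5 f=11, (5,1) g=3 f=13, (5,3) g=3 f=11, (6,1) g=2 f=13, (7,1) g=1 f=13, (7,3) g=1 f=11]; closed=[(2,3), (3,3), (4,2), (4,3), (5,2), (6,2), (7,2)]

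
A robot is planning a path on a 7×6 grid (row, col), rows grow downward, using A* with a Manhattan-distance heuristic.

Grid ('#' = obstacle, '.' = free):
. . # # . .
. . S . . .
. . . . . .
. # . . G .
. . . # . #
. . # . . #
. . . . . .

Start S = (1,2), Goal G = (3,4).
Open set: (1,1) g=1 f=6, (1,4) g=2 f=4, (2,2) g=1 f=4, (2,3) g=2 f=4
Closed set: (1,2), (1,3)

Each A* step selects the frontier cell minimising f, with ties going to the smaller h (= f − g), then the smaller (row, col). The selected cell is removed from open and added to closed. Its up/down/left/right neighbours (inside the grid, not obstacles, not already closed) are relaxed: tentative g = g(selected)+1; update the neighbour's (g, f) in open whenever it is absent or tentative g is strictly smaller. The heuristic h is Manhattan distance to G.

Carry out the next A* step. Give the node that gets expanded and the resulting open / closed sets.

expanded=(1,4); open=[(0,4) g=3 f=6, (1,1) g=1 f=6, (1,5) g=3 f=6, (2,2) g=1 f=4, (2,3) g=2 f=4, (2,4) g=3 f=4]; closed=[(1,2), (1,3), (1,4)]

step 1: expand (1,4) (f=4, h=2) → closed; open now [(0,4) g=3 f=6, (1,1) g=1 f=6, (1,5) g=3 f=6, (2,2) g=1 f=4, (2,3) g=2 f=4, (2,4) g=3 f=4]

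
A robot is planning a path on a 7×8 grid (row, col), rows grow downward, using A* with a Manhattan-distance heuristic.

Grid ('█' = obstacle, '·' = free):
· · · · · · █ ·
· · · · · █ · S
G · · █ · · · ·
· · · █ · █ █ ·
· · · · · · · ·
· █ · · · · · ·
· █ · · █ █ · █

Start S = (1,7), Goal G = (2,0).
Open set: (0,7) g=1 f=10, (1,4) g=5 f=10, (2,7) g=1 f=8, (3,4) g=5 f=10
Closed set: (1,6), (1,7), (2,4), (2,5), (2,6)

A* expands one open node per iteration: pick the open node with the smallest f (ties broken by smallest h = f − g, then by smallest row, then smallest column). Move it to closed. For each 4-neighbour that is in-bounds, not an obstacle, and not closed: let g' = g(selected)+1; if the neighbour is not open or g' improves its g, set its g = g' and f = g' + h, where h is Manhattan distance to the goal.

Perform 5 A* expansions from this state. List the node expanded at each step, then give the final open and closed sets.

step 1: expand (2,7) (f=8, h=7) → closed; open now [(0,7) g=1 f=10, (1,4) g=5 f=10, (3,4) g=5 f=10, (3,7) g=2 f=10]
step 2: expand (1,4) (f=10, h=5) → closed; open now [(0,4) g=6 f=12, (0,7) g=1 f=10, (1,3) g=6 f=10, (3,4) g=5 f=10, (3,7) g=2 f=10]
step 3: expand (1,3) (f=10, h=4) → closed; open now [(0,3) g=7 f=12, (0,4) g=6 f=12, (0,7) g=1 f=10, (1,2) g=7 f=10, (3,4) g=5 f=10, (3,7) g=2 f=10]
step 4: expand (1,2) (f=10, h=3) → closed; open now [(0,2) g=8 f=12, (0,3) g=7 f=12, (0,4) g=6 f=12, (0,7) g=1 f=10, (1,1) g=8 f=10, (2,2) g=8 f=10, (3,4) g=5 f=10, (3,7) g=2 f=10]
step 5: expand (1,1) (f=10, h=2) → closed; open now [(0,1) g=9 f=12, (0,2) g=8 f=12, (0,3) g=7 f=12, (0,4) g=6 f=12, (0,7) g=1 f=10, (1,0) g=9 f=10, (2,1) g=9 f=10, (2,2) g=8 f=10, (3,4) g=5 f=10, (3,7) g=2 f=10]

order=[(2,7) → (1,4) → (1,3) → (1,2) → (1,1)]; open=[(0,1) g=9 f=12, (0,2) g=8 f=12, (0,3) g=7 f=12, (0,4) g=6 f=12, (0,7) g=1 f=10, (1,0) g=9 f=10, (2,1) g=9 f=10, (2,2) g=8 f=10, (3,4) g=5 f=10, (3,7) g=2 f=10]; closed=[(1,1), (1,2), (1,3), (1,4), (1,6), (1,7), (2,4), (2,5), (2,6), (2,7)]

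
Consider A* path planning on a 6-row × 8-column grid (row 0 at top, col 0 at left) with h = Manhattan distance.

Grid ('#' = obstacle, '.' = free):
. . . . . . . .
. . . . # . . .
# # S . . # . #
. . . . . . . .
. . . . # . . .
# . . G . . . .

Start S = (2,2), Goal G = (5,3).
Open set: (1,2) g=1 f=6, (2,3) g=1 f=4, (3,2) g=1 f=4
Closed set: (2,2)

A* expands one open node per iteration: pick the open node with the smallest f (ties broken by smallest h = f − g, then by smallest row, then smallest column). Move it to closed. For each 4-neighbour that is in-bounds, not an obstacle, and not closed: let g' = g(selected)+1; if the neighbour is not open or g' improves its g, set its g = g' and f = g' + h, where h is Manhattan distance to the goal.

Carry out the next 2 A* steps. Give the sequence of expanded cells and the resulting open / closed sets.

order=[(2,3) → (3,3)]; open=[(1,2) g=1 f=6, (1,3) g=2 f=6, (2,4) g=2 f=6, (3,2) g=1 f=4, (3,4) g=3 f=6, (4,3) g=3 f=4]; closed=[(2,2), (2,3), (3,3)]

step 1: expand (2,3) (f=4, h=3) → closed; open now [(1,2) g=1 f=6, (1,3) g=2 f=6, (2,4) g=2 f=6, (3,2) g=1 f=4, (3,3) g=2 f=4]
step 2: expand (3,3) (f=4, h=2) → closed; open now [(1,2) g=1 f=6, (1,3) g=2 f=6, (2,4) g=2 f=6, (3,2) g=1 f=4, (3,4) g=3 f=6, (4,3) g=3 f=4]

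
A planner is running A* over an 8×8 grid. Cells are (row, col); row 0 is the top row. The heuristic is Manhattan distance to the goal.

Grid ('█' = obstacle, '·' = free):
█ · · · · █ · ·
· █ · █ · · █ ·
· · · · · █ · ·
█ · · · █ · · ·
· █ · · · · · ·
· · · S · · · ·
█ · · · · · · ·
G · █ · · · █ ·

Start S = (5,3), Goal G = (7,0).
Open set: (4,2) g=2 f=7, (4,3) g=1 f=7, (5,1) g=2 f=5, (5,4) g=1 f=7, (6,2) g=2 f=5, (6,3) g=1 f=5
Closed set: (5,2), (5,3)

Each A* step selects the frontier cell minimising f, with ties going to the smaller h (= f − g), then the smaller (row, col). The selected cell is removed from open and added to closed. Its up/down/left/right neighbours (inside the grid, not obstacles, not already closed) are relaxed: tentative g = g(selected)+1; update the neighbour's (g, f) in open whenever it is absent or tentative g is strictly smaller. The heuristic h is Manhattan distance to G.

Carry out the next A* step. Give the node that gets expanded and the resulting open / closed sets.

step 1: expand (5,1) (f=5, h=3) → closed; open now [(4,2) g=2 f=7, (4,3) g=1 f=7, (5,0) g=3 f=5, (5,4) g=1 f=7, (6,1) g=3 f=5, (6,2) g=2 f=5, (6,3) g=1 f=5]

expanded=(5,1); open=[(4,2) g=2 f=7, (4,3) g=1 f=7, (5,0) g=3 f=5, (5,4) g=1 f=7, (6,1) g=3 f=5, (6,2) g=2 f=5, (6,3) g=1 f=5]; closed=[(5,1), (5,2), (5,3)]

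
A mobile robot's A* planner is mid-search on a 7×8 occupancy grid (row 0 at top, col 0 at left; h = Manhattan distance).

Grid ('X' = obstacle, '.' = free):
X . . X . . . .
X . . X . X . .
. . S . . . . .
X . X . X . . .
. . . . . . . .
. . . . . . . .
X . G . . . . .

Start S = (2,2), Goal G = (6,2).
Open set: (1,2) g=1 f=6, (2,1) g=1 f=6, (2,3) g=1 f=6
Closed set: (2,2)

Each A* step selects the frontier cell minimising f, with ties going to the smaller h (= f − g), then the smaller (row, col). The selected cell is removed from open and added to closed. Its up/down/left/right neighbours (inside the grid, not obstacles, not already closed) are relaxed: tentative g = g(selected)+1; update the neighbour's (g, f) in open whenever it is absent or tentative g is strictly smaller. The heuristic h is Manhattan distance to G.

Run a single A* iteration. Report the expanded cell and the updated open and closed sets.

step 1: expand (1,2) (f=6, h=5) → closed; open now [(0,2) g=2 f=8, (1,1) g=2 f=8, (2,1) g=1 f=6, (2,3) g=1 f=6]

expanded=(1,2); open=[(0,2) g=2 f=8, (1,1) g=2 f=8, (2,1) g=1 f=6, (2,3) g=1 f=6]; closed=[(1,2), (2,2)]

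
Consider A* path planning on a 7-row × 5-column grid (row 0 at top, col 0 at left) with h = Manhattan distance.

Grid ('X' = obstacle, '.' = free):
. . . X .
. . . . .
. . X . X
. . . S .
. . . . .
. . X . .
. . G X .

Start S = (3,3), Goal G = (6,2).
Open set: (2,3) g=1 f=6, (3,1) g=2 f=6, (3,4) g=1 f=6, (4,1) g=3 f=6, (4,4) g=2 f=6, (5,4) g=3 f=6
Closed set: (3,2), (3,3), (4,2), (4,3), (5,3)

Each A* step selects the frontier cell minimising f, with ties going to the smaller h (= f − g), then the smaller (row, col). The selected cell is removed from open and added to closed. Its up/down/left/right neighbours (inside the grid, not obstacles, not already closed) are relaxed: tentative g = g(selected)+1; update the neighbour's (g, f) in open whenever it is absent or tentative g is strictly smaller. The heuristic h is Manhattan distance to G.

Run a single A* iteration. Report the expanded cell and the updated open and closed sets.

step 1: expand (4,1) (f=6, h=3) → closed; open now [(2,3) g=1 f=6, (3,1) g=2 f=6, (3,4) g=1 f=6, (4,0) g=4 f=8, (4,4) g=2 f=6, (5,1) g=4 f=6, (5,4) g=3 f=6]

expanded=(4,1); open=[(2,3) g=1 f=6, (3,1) g=2 f=6, (3,4) g=1 f=6, (4,0) g=4 f=8, (4,4) g=2 f=6, (5,1) g=4 f=6, (5,4) g=3 f=6]; closed=[(3,2), (3,3), (4,1), (4,2), (4,3), (5,3)]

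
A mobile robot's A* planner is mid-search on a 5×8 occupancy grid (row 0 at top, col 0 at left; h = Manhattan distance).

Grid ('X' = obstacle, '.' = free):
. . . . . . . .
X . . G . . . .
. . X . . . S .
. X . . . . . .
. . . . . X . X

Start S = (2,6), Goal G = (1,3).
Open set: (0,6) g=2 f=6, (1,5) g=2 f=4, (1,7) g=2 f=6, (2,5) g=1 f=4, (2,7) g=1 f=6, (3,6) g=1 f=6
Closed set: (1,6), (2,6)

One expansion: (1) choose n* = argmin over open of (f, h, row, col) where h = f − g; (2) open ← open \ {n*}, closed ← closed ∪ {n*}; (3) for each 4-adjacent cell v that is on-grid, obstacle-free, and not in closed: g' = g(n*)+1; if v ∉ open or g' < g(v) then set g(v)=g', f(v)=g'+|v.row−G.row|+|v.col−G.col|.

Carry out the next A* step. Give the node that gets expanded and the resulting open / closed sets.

expanded=(1,5); open=[(0,5) g=3 f=6, (0,6) g=2 f=6, (1,4) g=3 f=4, (1,7) g=2 f=6, (2,5) g=1 f=4, (2,7) g=1 f=6, (3,6) g=1 f=6]; closed=[(1,5), (1,6), (2,6)]

step 1: expand (1,5) (f=4, h=2) → closed; open now [(0,5) g=3 f=6, (0,6) g=2 f=6, (1,4) g=3 f=4, (1,7) g=2 f=6, (2,5) g=1 f=4, (2,7) g=1 f=6, (3,6) g=1 f=6]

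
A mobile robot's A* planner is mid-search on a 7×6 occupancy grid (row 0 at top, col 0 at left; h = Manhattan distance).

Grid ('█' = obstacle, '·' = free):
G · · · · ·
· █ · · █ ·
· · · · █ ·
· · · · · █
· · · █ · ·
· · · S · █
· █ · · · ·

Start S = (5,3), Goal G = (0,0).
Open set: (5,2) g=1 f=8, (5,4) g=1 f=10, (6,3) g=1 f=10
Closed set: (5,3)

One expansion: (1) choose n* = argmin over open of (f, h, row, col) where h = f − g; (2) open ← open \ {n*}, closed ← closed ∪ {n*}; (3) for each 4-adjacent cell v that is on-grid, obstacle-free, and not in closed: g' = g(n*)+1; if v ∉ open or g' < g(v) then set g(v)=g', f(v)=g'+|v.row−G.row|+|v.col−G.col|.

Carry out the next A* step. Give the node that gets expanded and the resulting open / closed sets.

step 1: expand (5,2) (f=8, h=7) → closed; open now [(4,2) g=2 f=8, (5,1) g=2 f=8, (5,4) g=1 f=10, (6,2) g=2 f=10, (6,3) g=1 f=10]

expanded=(5,2); open=[(4,2) g=2 f=8, (5,1) g=2 f=8, (5,4) g=1 f=10, (6,2) g=2 f=10, (6,3) g=1 f=10]; closed=[(5,2), (5,3)]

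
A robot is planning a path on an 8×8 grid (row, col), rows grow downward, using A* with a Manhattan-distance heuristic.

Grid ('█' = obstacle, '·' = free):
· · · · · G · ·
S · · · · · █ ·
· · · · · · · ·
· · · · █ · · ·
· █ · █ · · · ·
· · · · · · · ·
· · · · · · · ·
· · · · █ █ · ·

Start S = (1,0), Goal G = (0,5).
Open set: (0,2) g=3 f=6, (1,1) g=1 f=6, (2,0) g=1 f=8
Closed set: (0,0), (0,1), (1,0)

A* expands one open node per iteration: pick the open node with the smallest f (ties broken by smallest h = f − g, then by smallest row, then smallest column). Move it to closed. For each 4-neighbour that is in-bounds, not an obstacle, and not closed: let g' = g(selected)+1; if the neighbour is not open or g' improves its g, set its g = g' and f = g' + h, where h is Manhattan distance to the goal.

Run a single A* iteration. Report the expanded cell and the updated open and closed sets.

step 1: expand (0,2) (f=6, h=3) → closed; open now [(0,3) g=4 f=6, (1,1) g=1 f=6, (1,2) g=4 f=8, (2,0) g=1 f=8]

expanded=(0,2); open=[(0,3) g=4 f=6, (1,1) g=1 f=6, (1,2) g=4 f=8, (2,0) g=1 f=8]; closed=[(0,0), (0,1), (0,2), (1,0)]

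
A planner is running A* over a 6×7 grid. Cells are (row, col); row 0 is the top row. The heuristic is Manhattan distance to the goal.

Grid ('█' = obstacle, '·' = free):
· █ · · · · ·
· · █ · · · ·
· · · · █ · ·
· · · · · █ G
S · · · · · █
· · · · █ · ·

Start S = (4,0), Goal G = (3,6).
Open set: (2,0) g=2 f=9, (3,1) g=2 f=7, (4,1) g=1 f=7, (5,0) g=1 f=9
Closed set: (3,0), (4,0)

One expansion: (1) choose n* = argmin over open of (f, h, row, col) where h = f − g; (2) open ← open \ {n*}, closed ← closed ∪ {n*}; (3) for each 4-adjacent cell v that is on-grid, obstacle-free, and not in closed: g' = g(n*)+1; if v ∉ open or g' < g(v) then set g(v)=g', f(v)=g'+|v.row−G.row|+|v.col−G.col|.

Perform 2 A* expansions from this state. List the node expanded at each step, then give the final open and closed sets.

order=[(3,1) → (3,2)]; open=[(2,0) g=2 f=9, (2,1) g=3 f=9, (2,2) g=4 f=9, (3,3) g=4 f=7, (4,1) g=1 f=7, (4,2) g=4 f=9, (5,0) g=1 f=9]; closed=[(3,0), (3,1), (3,2), (4,0)]

step 1: expand (3,1) (f=7, h=5) → closed; open now [(2,0) g=2 f=9, (2,1) g=3 f=9, (3,2) g=3 f=7, (4,1) g=1 f=7, (5,0) g=1 f=9]
step 2: expand (3,2) (f=7, h=4) → closed; open now [(2,0) g=2 f=9, (2,1) g=3 f=9, (2,2) g=4 f=9, (3,3) g=4 f=7, (4,1) g=1 f=7, (4,2) g=4 f=9, (5,0) g=1 f=9]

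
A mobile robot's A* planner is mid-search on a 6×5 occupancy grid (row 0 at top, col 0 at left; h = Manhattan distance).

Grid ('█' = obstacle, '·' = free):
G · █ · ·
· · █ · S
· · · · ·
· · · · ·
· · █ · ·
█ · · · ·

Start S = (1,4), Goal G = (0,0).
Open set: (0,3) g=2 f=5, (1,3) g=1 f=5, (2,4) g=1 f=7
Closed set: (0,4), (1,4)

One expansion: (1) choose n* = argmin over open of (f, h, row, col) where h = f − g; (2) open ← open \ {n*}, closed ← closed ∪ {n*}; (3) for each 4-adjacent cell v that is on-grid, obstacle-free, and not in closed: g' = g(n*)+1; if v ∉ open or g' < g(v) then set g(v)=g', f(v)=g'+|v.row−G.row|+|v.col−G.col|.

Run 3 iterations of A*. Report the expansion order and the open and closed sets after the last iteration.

step 1: expand (0,3) (f=5, h=3) → closed; open now [(1,3) g=1 f=5, (2,4) g=1 f=7]
step 2: expand (1,3) (f=5, h=4) → closed; open now [(2,3) g=2 f=7, (2,4) g=1 f=7]
step 3: expand (2,3) (f=7, h=5) → closed; open now [(2,2) g=3 f=7, (2,4) g=1 f=7, (3,3) g=3 f=9]

order=[(0,3) → (1,3) → (2,3)]; open=[(2,2) g=3 f=7, (2,4) g=1 f=7, (3,3) g=3 f=9]; closed=[(0,3), (0,4), (1,3), (1,4), (2,3)]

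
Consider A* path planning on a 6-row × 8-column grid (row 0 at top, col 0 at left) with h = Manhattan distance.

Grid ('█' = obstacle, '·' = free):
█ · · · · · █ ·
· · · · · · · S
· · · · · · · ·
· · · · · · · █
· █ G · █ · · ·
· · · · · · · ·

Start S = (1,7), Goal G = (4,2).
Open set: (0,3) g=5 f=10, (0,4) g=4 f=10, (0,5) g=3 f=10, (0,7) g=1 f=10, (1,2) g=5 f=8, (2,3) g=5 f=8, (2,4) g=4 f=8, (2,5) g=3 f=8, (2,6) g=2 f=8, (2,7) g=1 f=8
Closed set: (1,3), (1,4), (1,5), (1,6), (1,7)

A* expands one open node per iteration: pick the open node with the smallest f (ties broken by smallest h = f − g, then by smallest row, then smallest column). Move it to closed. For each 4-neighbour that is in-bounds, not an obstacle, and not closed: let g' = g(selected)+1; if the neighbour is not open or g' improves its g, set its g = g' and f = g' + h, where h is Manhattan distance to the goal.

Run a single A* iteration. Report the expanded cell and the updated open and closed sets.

step 1: expand (1,2) (f=8, h=3) → closed; open now [(0,2) g=6 f=10, (0,3) g=5 f=10, (0,4) g=4 f=10, (0,5) g=3 f=10, (0,7) g=1 f=10, (1,1) g=6 f=10, (2,2) g=6 f=8, (2,3) g=5 f=8, (2,4) g=4 f=8, (2,5) g=3 f=8, (2,6) g=2 f=8, (2,7) g=1 f=8]

expanded=(1,2); open=[(0,2) g=6 f=10, (0,3) g=5 f=10, (0,4) g=4 f=10, (0,5) g=3 f=10, (0,7) g=1 f=10, (1,1) g=6 f=10, (2,2) g=6 f=8, (2,3) g=5 f=8, (2,4) g=4 f=8, (2,5) g=3 f=8, (2,6) g=2 f=8, (2,7) g=1 f=8]; closed=[(1,2), (1,3), (1,4), (1,5), (1,6), (1,7)]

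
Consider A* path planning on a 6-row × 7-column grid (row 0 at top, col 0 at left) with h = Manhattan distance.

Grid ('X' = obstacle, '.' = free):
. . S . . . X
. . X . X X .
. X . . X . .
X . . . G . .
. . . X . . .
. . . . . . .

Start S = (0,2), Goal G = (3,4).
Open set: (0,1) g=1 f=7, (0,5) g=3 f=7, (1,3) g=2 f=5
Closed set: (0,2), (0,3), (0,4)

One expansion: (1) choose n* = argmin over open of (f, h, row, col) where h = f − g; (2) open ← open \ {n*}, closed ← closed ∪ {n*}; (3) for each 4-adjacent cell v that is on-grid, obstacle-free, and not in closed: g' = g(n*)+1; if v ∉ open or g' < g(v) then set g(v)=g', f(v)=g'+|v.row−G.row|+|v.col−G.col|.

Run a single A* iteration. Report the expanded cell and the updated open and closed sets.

expanded=(1,3); open=[(0,1) g=1 f=7, (0,5) g=3 f=7, (2,3) g=3 f=5]; closed=[(0,2), (0,3), (0,4), (1,3)]

step 1: expand (1,3) (f=5, h=3) → closed; open now [(0,1) g=1 f=7, (0,5) g=3 f=7, (2,3) g=3 f=5]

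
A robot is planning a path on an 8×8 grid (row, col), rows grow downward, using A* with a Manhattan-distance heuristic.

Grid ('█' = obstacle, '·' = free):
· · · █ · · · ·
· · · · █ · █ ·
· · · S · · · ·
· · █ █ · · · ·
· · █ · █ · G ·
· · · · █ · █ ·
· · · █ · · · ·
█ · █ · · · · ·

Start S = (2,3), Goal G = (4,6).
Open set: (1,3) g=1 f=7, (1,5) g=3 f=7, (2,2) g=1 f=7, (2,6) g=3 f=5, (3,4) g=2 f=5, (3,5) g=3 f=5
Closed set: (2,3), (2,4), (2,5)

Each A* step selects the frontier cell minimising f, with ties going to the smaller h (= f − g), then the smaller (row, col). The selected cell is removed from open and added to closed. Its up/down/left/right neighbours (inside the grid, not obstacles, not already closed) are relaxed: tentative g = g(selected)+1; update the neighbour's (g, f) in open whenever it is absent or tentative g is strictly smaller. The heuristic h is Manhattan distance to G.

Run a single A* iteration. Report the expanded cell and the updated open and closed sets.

step 1: expand (2,6) (f=5, h=2) → closed; open now [(1,3) g=1 f=7, (1,5) g=3 f=7, (2,2) g=1 f=7, (2,7) g=4 f=7, (3,4) g=2 f=5, (3,5) g=3 f=5, (3,6) g=4 f=5]

expanded=(2,6); open=[(1,3) g=1 f=7, (1,5) g=3 f=7, (2,2) g=1 f=7, (2,7) g=4 f=7, (3,4) g=2 f=5, (3,5) g=3 f=5, (3,6) g=4 f=5]; closed=[(2,3), (2,4), (2,5), (2,6)]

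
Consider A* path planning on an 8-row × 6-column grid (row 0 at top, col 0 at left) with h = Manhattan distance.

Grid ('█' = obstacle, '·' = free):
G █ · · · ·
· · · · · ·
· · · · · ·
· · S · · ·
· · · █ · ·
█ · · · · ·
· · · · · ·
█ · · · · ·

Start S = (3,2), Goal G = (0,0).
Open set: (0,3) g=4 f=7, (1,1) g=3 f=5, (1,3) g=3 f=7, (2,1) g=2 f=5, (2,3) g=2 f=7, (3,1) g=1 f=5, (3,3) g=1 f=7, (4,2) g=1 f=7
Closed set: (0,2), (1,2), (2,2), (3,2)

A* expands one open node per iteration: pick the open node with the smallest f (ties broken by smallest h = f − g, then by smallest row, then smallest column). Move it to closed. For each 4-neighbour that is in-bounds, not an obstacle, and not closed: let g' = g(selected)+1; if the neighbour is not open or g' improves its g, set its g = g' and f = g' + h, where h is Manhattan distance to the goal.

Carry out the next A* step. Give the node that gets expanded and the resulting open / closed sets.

step 1: expand (1,1) (f=5, h=2) → closed; open now [(0,3) g=4 f=7, (1,0) g=4 f=5, (1,3) g=3 f=7, (2,1) g=2 f=5, (2,3) g=2 f=7, (3,1) g=1 f=5, (3,3) g=1 f=7, (4,2) g=1 f=7]

expanded=(1,1); open=[(0,3) g=4 f=7, (1,0) g=4 f=5, (1,3) g=3 f=7, (2,1) g=2 f=5, (2,3) g=2 f=7, (3,1) g=1 f=5, (3,3) g=1 f=7, (4,2) g=1 f=7]; closed=[(0,2), (1,1), (1,2), (2,2), (3,2)]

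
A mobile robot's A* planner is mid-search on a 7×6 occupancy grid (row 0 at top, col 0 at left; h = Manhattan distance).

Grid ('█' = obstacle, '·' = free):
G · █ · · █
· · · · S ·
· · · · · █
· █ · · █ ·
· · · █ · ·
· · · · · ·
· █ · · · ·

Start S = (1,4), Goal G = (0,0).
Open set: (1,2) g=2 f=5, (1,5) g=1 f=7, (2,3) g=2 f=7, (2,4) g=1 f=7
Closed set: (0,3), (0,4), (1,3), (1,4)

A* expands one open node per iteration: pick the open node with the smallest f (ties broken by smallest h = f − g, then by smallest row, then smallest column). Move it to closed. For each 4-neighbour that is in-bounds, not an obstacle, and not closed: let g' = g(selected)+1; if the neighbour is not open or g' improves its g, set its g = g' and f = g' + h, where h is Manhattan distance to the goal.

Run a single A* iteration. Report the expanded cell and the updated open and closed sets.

expanded=(1,2); open=[(1,1) g=3 f=5, (1,5) g=1 f=7, (2,2) g=3 f=7, (2,3) g=2 f=7, (2,4) g=1 f=7]; closed=[(0,3), (0,4), (1,2), (1,3), (1,4)]

step 1: expand (1,2) (f=5, h=3) → closed; open now [(1,1) g=3 f=5, (1,5) g=1 f=7, (2,2) g=3 f=7, (2,3) g=2 f=7, (2,4) g=1 f=7]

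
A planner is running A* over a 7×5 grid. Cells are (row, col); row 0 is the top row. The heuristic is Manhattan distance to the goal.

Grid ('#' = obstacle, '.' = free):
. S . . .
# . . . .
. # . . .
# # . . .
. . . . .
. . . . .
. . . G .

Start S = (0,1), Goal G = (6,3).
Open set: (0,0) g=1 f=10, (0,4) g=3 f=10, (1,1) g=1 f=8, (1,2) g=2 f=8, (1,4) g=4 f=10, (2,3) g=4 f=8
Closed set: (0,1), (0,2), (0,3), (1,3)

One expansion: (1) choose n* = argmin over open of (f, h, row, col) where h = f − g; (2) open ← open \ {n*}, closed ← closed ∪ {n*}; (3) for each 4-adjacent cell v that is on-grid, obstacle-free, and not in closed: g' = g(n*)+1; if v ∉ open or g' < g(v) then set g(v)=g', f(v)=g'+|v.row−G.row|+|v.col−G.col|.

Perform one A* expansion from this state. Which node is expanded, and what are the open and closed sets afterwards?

step 1: expand (2,3) (f=8, h=4) → closed; open now [(0,0) g=1 f=10, (0,4) g=3 f=10, (1,1) g=1 f=8, (1,2) g=2 f=8, (1,4) g=4 f=10, (2,2) g=5 f=10, (2,4) g=5 f=10, (3,3) g=5 f=8]

expanded=(2,3); open=[(0,0) g=1 f=10, (0,4) g=3 f=10, (1,1) g=1 f=8, (1,2) g=2 f=8, (1,4) g=4 f=10, (2,2) g=5 f=10, (2,4) g=5 f=10, (3,3) g=5 f=8]; closed=[(0,1), (0,2), (0,3), (1,3), (2,3)]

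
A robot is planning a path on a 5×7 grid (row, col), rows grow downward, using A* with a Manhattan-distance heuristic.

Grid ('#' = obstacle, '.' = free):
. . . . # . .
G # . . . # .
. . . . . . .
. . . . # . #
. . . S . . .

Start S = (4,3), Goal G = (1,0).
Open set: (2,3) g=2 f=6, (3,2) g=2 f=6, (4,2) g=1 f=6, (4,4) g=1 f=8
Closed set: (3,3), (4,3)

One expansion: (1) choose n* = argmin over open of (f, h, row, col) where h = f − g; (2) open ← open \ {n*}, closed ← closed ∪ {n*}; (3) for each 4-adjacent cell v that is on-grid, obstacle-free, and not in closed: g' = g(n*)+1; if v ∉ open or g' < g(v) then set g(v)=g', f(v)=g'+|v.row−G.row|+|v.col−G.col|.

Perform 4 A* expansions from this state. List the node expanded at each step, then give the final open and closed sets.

order=[(2,3) → (1,3) → (1,2) → (2,2)]; open=[(0,2) g=5 f=8, (0,3) g=4 f=8, (1,4) g=4 f=8, (2,1) g=4 f=6, (2,4) g=3 f=8, (3,2) g=2 f=6, (4,2) g=1 f=6, (4,4) g=1 f=8]; closed=[(1,2), (1,3), (2,2), (2,3), (3,3), (4,3)]

step 1: expand (2,3) (f=6, h=4) → closed; open now [(1,3) g=3 f=6, (2,2) g=3 f=6, (2,4) g=3 f=8, (3,2) g=2 f=6, (4,2) g=1 f=6, (4,4) g=1 f=8]
step 2: expand (1,3) (f=6, h=3) → closed; open now [(0,3) g=4 f=8, (1,2) g=4 f=6, (1,4) g=4 f=8, (2,2) g=3 f=6, (2,4) g=3 f=8, (3,2) g=2 f=6, (4,2) g=1 f=6, (4,4) g=1 f=8]
step 3: expand (1,2) (f=6, h=2) → closed; open now [(0,2) g=5 f=8, (0,3) g=4 f=8, (1,4) g=4 f=8, (2,2) g=3 f=6, (2,4) g=3 f=8, (3,2) g=2 f=6, (4,2) g=1 f=6, (4,4) g=1 f=8]
step 4: expand (2,2) (f=6, h=3) → closed; open now [(0,2) g=5 f=8, (0,3) g=4 f=8, (1,4) g=4 f=8, (2,1) g=4 f=6, (2,4) g=3 f=8, (3,2) g=2 f=6, (4,2) g=1 f=6, (4,4) g=1 f=8]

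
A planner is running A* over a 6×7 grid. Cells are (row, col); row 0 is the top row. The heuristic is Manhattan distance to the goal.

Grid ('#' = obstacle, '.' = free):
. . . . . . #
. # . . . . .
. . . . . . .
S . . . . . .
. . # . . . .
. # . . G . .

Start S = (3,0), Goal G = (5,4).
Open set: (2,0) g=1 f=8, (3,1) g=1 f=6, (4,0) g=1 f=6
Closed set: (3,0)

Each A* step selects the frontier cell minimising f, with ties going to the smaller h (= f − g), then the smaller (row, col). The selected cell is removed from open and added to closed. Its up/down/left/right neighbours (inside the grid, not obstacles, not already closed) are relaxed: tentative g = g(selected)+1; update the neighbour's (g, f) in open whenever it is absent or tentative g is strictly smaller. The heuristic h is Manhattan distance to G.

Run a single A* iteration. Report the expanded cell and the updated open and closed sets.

expanded=(3,1); open=[(2,0) g=1 f=8, (2,1) g=2 f=8, (3,2) g=2 f=6, (4,0) g=1 f=6, (4,1) g=2 f=6]; closed=[(3,0), (3,1)]

step 1: expand (3,1) (f=6, h=5) → closed; open now [(2,0) g=1 f=8, (2,1) g=2 f=8, (3,2) g=2 f=6, (4,0) g=1 f=6, (4,1) g=2 f=6]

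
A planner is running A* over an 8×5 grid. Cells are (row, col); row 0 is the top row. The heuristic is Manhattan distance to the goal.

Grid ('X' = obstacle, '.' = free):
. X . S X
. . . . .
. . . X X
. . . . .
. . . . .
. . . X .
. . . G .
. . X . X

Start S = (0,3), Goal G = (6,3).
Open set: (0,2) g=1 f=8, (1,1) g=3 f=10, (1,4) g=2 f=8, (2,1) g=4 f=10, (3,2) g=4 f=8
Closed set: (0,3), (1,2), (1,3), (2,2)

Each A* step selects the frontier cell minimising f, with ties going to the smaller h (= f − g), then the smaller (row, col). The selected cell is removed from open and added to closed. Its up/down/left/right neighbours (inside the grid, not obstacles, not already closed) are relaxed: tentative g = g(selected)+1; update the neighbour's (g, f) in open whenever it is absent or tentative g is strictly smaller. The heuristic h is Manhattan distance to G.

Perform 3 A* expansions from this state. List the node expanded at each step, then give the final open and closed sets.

step 1: expand (3,2) (f=8, h=4) → closed; open now [(0,2) g=1 f=8, (1,1) g=3 f=10, (1,4) g=2 f=8, (2,1) g=4 f=10, (3,1) g=5 f=10, (3,3) g=5 f=8, (4,2) g=5 f=8]
step 2: expand (3,3) (f=8, h=3) → closed; open now [(0,2) g=1 f=8, (1,1) g=3 f=10, (1,4) g=2 f=8, (2,1) g=4 f=10, (3,1) g=5 f=10, (3,4) g=6 f=10, (4,2) g=5 f=8, (4,3) g=6 f=8]
step 3: expand (4,3) (f=8, h=2) → closed; open now [(0,2) g=1 f=8, (1,1) g=3 f=10, (1,4) g=2 f=8, (2,1) g=4 f=10, (3,1) g=5 f=10, (3,4) g=6 f=10, (4,2) g=5 f=8, (4,4) g=7 f=10]

order=[(3,2) → (3,3) → (4,3)]; open=[(0,2) g=1 f=8, (1,1) g=3 f=10, (1,4) g=2 f=8, (2,1) g=4 f=10, (3,1) g=5 f=10, (3,4) g=6 f=10, (4,2) g=5 f=8, (4,4) g=7 f=10]; closed=[(0,3), (1,2), (1,3), (2,2), (3,2), (3,3), (4,3)]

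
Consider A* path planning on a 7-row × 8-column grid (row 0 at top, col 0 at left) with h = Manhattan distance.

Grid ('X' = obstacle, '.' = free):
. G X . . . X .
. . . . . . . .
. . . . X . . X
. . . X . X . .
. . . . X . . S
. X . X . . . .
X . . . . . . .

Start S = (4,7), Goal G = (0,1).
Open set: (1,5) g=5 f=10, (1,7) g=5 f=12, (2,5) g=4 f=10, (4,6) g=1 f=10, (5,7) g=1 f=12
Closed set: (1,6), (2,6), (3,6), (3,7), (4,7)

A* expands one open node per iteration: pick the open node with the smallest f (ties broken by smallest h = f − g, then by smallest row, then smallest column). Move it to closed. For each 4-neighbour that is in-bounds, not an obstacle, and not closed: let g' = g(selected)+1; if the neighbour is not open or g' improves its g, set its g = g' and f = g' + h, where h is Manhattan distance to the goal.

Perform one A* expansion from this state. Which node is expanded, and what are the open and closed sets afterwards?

expanded=(1,5); open=[(0,5) g=6 f=10, (1,4) g=6 f=10, (1,7) g=5 f=12, (2,5) g=4 f=10, (4,6) g=1 f=10, (5,7) g=1 f=12]; closed=[(1,5), (1,6), (2,6), (3,6), (3,7), (4,7)]

step 1: expand (1,5) (f=10, h=5) → closed; open now [(0,5) g=6 f=10, (1,4) g=6 f=10, (1,7) g=5 f=12, (2,5) g=4 f=10, (4,6) g=1 f=10, (5,7) g=1 f=12]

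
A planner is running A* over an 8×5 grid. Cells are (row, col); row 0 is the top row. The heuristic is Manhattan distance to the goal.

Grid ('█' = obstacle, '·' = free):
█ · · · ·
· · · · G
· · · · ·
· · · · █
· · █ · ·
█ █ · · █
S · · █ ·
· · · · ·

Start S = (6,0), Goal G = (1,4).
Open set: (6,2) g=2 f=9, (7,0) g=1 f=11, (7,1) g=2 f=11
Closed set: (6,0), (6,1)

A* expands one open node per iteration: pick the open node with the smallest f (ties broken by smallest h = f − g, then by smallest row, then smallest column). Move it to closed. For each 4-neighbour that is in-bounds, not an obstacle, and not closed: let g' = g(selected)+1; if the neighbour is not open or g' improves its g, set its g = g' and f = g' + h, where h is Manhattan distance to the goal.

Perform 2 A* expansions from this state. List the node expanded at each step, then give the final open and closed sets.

order=[(6,2) → (5,2)]; open=[(5,3) g=4 f=9, (7,0) g=1 f=11, (7,1) g=2 f=11, (7,2) g=3 f=11]; closed=[(5,2), (6,0), (6,1), (6,2)]

step 1: expand (6,2) (f=9, h=7) → closed; open now [(5,2) g=3 f=9, (7,0) g=1 f=11, (7,1) g=2 f=11, (7,2) g=3 f=11]
step 2: expand (5,2) (f=9, h=6) → closed; open now [(5,3) g=4 f=9, (7,0) g=1 f=11, (7,1) g=2 f=11, (7,2) g=3 f=11]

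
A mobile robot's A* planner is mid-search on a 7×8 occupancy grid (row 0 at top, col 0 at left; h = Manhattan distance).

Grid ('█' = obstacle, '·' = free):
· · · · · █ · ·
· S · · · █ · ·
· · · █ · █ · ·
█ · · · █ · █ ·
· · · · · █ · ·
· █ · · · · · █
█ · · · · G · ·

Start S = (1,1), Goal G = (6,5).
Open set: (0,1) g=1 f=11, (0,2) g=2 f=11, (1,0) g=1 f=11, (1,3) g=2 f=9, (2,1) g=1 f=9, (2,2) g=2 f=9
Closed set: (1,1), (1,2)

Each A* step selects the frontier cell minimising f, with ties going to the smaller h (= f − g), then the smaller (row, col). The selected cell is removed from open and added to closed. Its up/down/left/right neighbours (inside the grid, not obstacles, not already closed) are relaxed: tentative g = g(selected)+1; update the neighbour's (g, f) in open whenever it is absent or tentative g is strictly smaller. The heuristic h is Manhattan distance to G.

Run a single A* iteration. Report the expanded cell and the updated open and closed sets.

expanded=(1,3); open=[(0,1) g=1 f=11, (0,2) g=2 f=11, (0,3) g=3 f=11, (1,0) g=1 f=11, (1,4) g=3 f=9, (2,1) g=1 f=9, (2,2) g=2 f=9]; closed=[(1,1), (1,2), (1,3)]

step 1: expand (1,3) (f=9, h=7) → closed; open now [(0,1) g=1 f=11, (0,2) g=2 f=11, (0,3) g=3 f=11, (1,0) g=1 f=11, (1,4) g=3 f=9, (2,1) g=1 f=9, (2,2) g=2 f=9]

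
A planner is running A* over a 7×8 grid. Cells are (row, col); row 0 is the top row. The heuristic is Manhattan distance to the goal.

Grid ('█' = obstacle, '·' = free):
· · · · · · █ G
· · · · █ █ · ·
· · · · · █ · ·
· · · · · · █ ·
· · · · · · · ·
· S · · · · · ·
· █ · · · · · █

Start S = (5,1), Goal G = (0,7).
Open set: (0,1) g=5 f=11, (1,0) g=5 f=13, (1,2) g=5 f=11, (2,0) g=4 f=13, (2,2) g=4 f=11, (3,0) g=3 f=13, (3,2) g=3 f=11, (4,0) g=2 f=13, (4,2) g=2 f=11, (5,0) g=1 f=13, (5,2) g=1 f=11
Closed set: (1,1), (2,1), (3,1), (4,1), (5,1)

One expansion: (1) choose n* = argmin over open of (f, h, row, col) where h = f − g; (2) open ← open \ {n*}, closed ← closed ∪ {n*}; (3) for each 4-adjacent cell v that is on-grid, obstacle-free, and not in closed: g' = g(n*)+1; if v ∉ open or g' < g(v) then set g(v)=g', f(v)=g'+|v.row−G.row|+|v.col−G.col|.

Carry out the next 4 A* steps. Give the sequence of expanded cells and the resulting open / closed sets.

step 1: expand (0,1) (f=11, h=6) → closed; open now [(0,0) g=6 f=13, (0,2) g=6 f=11, (1,0) g=5 f=13, (1,2) g=5 f=11, (2,0) g=4 f=13, (2,2) g=4 f=11, (3,0) g=3 f=13, (3,2) g=3 f=11, (4,0) g=2 f=13, (4,2) g=2 f=11, (5,0) g=1 f=13, (5,2) g=1 f=11]
step 2: expand (0,2) (f=11, h=5) → closed; open now [(0,0) g=6 f=13, (0,3) g=7 f=11, (1,0) g=5 f=13, (1,2) g=5 f=11, (2,0) g=4 f=13, (2,2) g=4 f=11, (3,0) g=3 f=13, (3,2) g=3 f=11, (4,0) g=2 f=13, (4,2) g=2 f=11, (5,0) g=1 f=13, (5,2) g=1 f=11]
step 3: expand (0,3) (f=11, h=4) → closed; open now [(0,0) g=6 f=13, (0,4) g=8 f=11, (1,0) g=5 f=13, (1,2) g=5 f=11, (1,3) g=8 f=13, (2,0) g=4 f=13, (2,2) g=4 f=11, (3,0) g=3 f=13, (3,2) g=3 f=11, (4,0) g=2 f=13, (4,2) g=2 f=11, (5,0) g=1 f=13, (5,2) g=1 f=11]
step 4: expand (0,4) (f=11, h=3) → closed; open now [(0,0) g=6 f=13, (0,5) g=9 f=11, (1,0) g=5 f=13, (1,2) g=5 f=11, (1,3) g=8 f=13, (2,0) g=4 f=13, (2,2) g=4 f=11, (3,0) g=3 f=13, (3,2) g=3 f=11, (4,0) g=2 f=13, (4,2) g=2 f=11, (5,0) g=1 f=13, (5,2) g=1 f=11]

order=[(0,1) → (0,2) → (0,3) → (0,4)]; open=[(0,0) g=6 f=13, (0,5) g=9 f=11, (1,0) g=5 f=13, (1,2) g=5 f=11, (1,3) g=8 f=13, (2,0) g=4 f=13, (2,2) g=4 f=11, (3,0) g=3 f=13, (3,2) g=3 f=11, (4,0) g=2 f=13, (4,2) g=2 f=11, (5,0) g=1 f=13, (5,2) g=1 f=11]; closed=[(0,1), (0,2), (0,3), (0,4), (1,1), (2,1), (3,1), (4,1), (5,1)]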